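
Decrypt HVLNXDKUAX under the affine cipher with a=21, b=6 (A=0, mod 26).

The inverse of 21 mod 26 is 5, since 21·5=105≡1. Apply D(y)=5·(y−6) mod 26:
H(7): 5·(7−6)=5 → F
V(21): 5·(21−6)=75≡23 → X
L(11): 5·(11−6)=25 → Z
N(13): 5·(13−6)=35≡9 → J
X(23): 5·(23−6)=85≡7 → H
D(3): 5·(3−6)=-15≡11 → L
K(10): 5·(10−6)=20 → U
U(20): 5·(20−6)=70≡18 → S
A(0): 5·(0−6)=-30≡22 → W
X(23): 5·(23−6)=85≡7 → H

FXZJHLUSWH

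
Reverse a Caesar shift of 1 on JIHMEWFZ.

IHGLDVEY

J(9): 9−1=8 → I
I(8): 8−1=7 → H
H(7): 7−1=6 → G
M(12): 12−1=11 → L
E(4): 4−1=3 → D
W(22): 22−1=21 → V
F(5): 5−1=4 → E
Z(25): 25−1=24 → Y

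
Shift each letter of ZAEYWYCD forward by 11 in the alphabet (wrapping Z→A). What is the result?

Z(25): 25+11=36≡10 → K
A(0): 0+11=11 → L
E(4): 4+11=15 → P
Y(24): 24+11=35≡9 → J
W(22): 22+11=33≡7 → H
Y(24): 24+11=35≡9 → J
C(2): 2+11=13 → N
D(3): 3+11=14 → O

KLPJHJNO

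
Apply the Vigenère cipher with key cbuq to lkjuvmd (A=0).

nldkxnx

Repeat the key across the message: cbuqcbu
l(11)+c(2): 13 → n
k(10)+b(1): 11 → l
j(9)+u(20): 29≡3 → d
u(20)+q(16): 36≡10 → k
v(21)+c(2): 23 → x
m(12)+b(1): 13 → n
d(3)+u(20): 23 → x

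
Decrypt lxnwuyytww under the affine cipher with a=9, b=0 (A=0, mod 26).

The inverse of 9 mod 26 is 3, since 9·3=27≡1. Apply D(y)=3·(y−0) mod 26:
l(11): 3·(11−0)=33≡7 → h
x(23): 3·(23−0)=69≡17 → r
n(13): 3·(13−0)=39≡13 → n
w(22): 3·(22−0)=66≡14 → o
u(20): 3·(20−0)=60≡8 → i
y(24): 3·(24−0)=72≡20 → u
y(24): 3·(24−0)=72≡20 → u
t(19): 3·(19−0)=57≡5 → f
w(22): 3·(22−0)=66≡14 → o
w(22): 3·(22−0)=66≡14 → o

hrnoiuufoo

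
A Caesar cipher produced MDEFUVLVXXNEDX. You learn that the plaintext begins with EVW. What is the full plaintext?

EVWXMNDNPPFWVP

From the crib: M(12)−E(4)=8, so the shift is 8.
Subtract 8 from each ciphertext letter:
M(12): 12−8=4 → E
D(3): 3−8=-5≡21 → V
E(4): 4−8=-4≡22 → W
F(5): 5−8=-3≡23 → X
U(20): 20−8=12 → M
V(21): 21−8=13 → N
L(11): 11−8=3 → D
V(21): 21−8=13 → N
X(23): 23−8=15 → P
X(23): 23−8=15 → P
N(13): 13−8=5 → F
E(4): 4−8=-4≡22 → W
D(3): 3−8=-5≡21 → V
X(23): 23−8=15 → P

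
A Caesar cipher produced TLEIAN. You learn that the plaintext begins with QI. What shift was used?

3

From the crib: T(19)−Q(16)=3, so the shift is 3.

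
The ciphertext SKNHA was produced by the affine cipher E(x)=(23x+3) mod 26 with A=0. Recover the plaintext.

The inverse of 23 mod 26 is 17, since 23·17=391≡1. Apply D(y)=17·(y−3) mod 26:
S(18): 17·(18−3)=255≡21 → V
K(10): 17·(10−3)=119≡15 → P
N(13): 17·(13−3)=170≡14 → O
H(7): 17·(7−3)=68≡16 → Q
A(0): 17·(0−3)=-51≡1 → B

VPOQB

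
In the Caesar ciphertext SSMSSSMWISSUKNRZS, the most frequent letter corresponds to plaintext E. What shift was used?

The most frequent ciphertext letter is S (appears 8 times).
S is position 18; E is position 4.
Shift = 14.

14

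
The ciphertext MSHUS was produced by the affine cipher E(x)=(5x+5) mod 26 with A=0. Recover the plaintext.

RNQDN

The inverse of 5 mod 26 is 21, since 5·21=105≡1. Apply D(y)=21·(y−5) mod 26:
M(12): 21·(12−5)=147≡17 → R
S(18): 21·(18−5)=273≡13 → N
H(7): 21·(7−5)=42≡16 → Q
U(20): 21·(20−5)=315≡3 → D
S(18): 21·(18−5)=273≡13 → N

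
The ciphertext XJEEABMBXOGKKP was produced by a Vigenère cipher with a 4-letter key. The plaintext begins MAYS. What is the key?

LJGM

Subtract each crib letter from the matching ciphertext letter (mod 26):
X(23)−M(12)=11 → L
J(9)−A(0)=9 → J
E(4)−Y(24)=-20≡6 → G
E(4)−S(18)=-14≡12 → M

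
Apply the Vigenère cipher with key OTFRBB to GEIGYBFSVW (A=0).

Repeat the key across the message: OTFRBBOTFR
G(6)+O(14): 20 → U
E(4)+T(19): 23 → X
I(8)+F(5): 13 → N
G(6)+R(17): 23 → X
Y(24)+B(1): 25 → Z
B(1)+B(1): 2 → C
F(5)+O(14): 19 → T
S(18)+T(19): 37≡11 → L
V(21)+F(5): 26≡0 → A
W(22)+R(17): 39≡13 → N

UXNXZCTLAN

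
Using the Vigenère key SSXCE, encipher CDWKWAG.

UVTMASY

Repeat the key across the message: SSXCESS
C(2)+S(18): 20 → U
D(3)+S(18): 21 → V
W(22)+X(23): 45≡19 → T
K(10)+C(2): 12 → M
W(22)+E(4): 26≡0 → A
A(0)+S(18): 18 → S
G(6)+S(18): 24 → Y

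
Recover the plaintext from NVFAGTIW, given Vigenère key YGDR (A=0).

PPCJINFF

Repeat the key across the ciphertext: YGDRYGDR
N(13)−Y(24): -11≡15 → P
V(21)−G(6): 15 → P
F(5)−D(3): 2 → C
A(0)−R(17): -17≡9 → J
G(6)−Y(24): -18≡8 → I
T(19)−G(6): 13 → N
I(8)−D(3): 5 → F
W(22)−R(17): 5 → F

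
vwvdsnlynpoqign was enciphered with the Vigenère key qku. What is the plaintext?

Repeat the key across the ciphertext: qkuqkuqkuqkuqku
v(21)−q(16): 5 → f
w(22)−k(10): 12 → m
v(21)−u(20): 1 → b
d(3)−q(16): -13≡13 → n
s(18)−k(10): 8 → i
n(13)−u(20): -7≡19 → t
l(11)−q(16): -5≡21 → v
y(24)−k(10): 14 → o
n(13)−u(20): -7≡19 → t
p(15)−q(16): -1≡25 → z
o(14)−k(10): 4 → e
q(16)−u(20): -4≡22 → w
i(8)−q(16): -8≡18 → s
g(6)−k(10): -4≡22 → w
n(13)−u(20): -7≡19 → t

fmbnitvotzewswt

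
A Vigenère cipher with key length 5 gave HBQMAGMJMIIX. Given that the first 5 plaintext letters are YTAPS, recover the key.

Subtract each crib letter from the matching ciphertext letter (mod 26):
H(7)−Y(24)=-17≡9 → J
B(1)−T(19)=-18≡8 → I
Q(16)−A(0)=16 → Q
M(12)−P(15)=-3≡23 → X
A(0)−S(18)=-18≡8 → I

JIQXI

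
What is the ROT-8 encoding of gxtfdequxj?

ofbnlmycfr

g(6): 6+8=14 → o
x(23): 23+8=31≡5 → f
t(19): 19+8=27≡1 → b
f(5): 5+8=13 → n
d(3): 3+8=11 → l
e(4): 4+8=12 → m
q(16): 16+8=24 → y
u(20): 20+8=28≡2 → c
x(23): 23+8=31≡5 → f
j(9): 9+8=17 → r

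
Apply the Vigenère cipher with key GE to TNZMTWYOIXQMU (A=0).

ZRFQZAESOBWQA

Repeat the key across the message: GEGEGEGEGEGEG
T(19)+G(6): 25 → Z
N(13)+E(4): 17 → R
Z(25)+G(6): 31≡5 → F
M(12)+E(4): 16 → Q
T(19)+G(6): 25 → Z
W(22)+E(4): 26≡0 → A
Y(24)+G(6): 30≡4 → E
O(14)+E(4): 18 → S
I(8)+G(6): 14 → O
X(23)+E(4): 27≡1 → B
Q(16)+G(6): 22 → W
M(12)+E(4): 16 → Q
U(20)+G(6): 26≡0 → A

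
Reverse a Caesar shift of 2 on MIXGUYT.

KGVESWR

M(12): 12−2=10 → K
I(8): 8−2=6 → G
X(23): 23−2=21 → V
G(6): 6−2=4 → E
U(20): 20−2=18 → S
Y(24): 24−2=22 → W
T(19): 19−2=17 → R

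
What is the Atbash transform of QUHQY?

JFSJB

Q(16) → J(9)
U(20) → F(5)
H(7) → S(18)
Q(16) → J(9)
Y(24) → B(1)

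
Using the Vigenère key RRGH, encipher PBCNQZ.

GSIUHQ

Repeat the key across the message: RRGHRR
P(15)+R(17): 32≡6 → G
B(1)+R(17): 18 → S
C(2)+G(6): 8 → I
N(13)+H(7): 20 → U
Q(16)+R(17): 33≡7 → H
Z(25)+R(17): 42≡16 → Q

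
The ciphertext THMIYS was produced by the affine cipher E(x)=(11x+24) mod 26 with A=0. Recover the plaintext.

The inverse of 11 mod 26 is 19, since 11·19=209≡1. Apply D(y)=19·(y−24) mod 26:
T(19): 19·(19−24)=-95≡9 → J
H(7): 19·(7−24)=-323≡15 → P
M(12): 19·(12−24)=-228≡6 → G
I(8): 19·(8−24)=-304≡8 → I
Y(24): 19·(24−24)=0 → A
S(18): 19·(18−24)=-114≡16 → Q

JPGIAQ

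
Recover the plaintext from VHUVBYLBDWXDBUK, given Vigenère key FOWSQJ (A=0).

QTYDLPGNHEHUWGO

Repeat the key across the ciphertext: FOWSQJFOWSQJFOW
V(21)−F(5): 16 → Q
H(7)−O(14): -7≡19 → T
U(20)−W(22): -2≡24 → Y
V(21)−S(18): 3 → D
B(1)−Q(16): -15≡11 → L
Y(24)−J(9): 15 → P
L(11)−F(5): 6 → G
B(1)−O(14): -13≡13 → N
D(3)−W(22): -19≡7 → H
W(22)−S(18): 4 → E
X(23)−Q(16): 7 → H
D(3)−J(9): -6≡20 → U
B(1)−F(5): -4≡22 → W
U(20)−O(14): 6 → G
K(10)−W(22): -12≡14 → O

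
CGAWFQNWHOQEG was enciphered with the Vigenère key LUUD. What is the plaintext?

Repeat the key across the ciphertext: LUUDLUUDLUUDL
C(2)−L(11): -9≡17 → R
G(6)−U(20): -14≡12 → M
A(0)−U(20): -20≡6 → G
W(22)−D(3): 19 → T
F(5)−L(11): -6≡20 → U
Q(16)−U(20): -4≡22 → W
N(13)−U(20): -7≡19 → T
W(22)−D(3): 19 → T
H(7)−L(11): -4≡22 → W
O(14)−U(20): -6≡20 → U
Q(16)−U(20): -4≡22 → W
E(4)−D(3): 1 → B
G(6)−L(11): -5≡21 → V

RMGTUWTTWUWBV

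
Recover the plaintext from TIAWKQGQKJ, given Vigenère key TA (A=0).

AIHWRQNQRJ

Repeat the key across the ciphertext: TATATATATA
T(19)−T(19): 0 → A
I(8)−A(0): 8 → I
A(0)−T(19): -19≡7 → H
W(22)−A(0): 22 → W
K(10)−T(19): -9≡17 → R
Q(16)−A(0): 16 → Q
G(6)−T(19): -13≡13 → N
Q(16)−A(0): 16 → Q
K(10)−T(19): -9≡17 → R
J(9)−A(0): 9 → J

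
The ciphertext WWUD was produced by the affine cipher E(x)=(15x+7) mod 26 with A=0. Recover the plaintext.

The inverse of 15 mod 26 is 7, since 15·7=105≡1. Apply D(y)=7·(y−7) mod 26:
W(22): 7·(22−7)=105≡1 → B
W(22): 7·(22−7)=105≡1 → B
U(20): 7·(20−7)=91≡13 → N
D(3): 7·(3−7)=-28≡24 → Y

BBNY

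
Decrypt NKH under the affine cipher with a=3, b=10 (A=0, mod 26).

BAZ

The inverse of 3 mod 26 is 9, since 3·9=27≡1. Apply D(y)=9·(y−10) mod 26:
N(13): 9·(13−10)=27≡1 → B
K(10): 9·(10−10)=0 → A
H(7): 9·(7−10)=-27≡25 → Z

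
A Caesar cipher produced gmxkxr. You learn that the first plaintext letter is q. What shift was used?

From the crib: g(6)−q(16)=-10≡16, so the shift is 16.

16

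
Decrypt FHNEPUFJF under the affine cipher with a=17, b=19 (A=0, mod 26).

QKSTMXQEQ

The inverse of 17 mod 26 is 23, since 17·23=391≡1. Apply D(y)=23·(y−19) mod 26:
F(5): 23·(5−19)=-322≡16 → Q
H(7): 23·(7−19)=-276≡10 → K
N(13): 23·(13−19)=-138≡18 → S
E(4): 23·(4−19)=-345≡19 → T
P(15): 23·(15−19)=-92≡12 → M
U(20): 23·(20−19)=23 → X
F(5): 23·(5−19)=-322≡16 → Q
J(9): 23·(9−19)=-230≡4 → E
F(5): 23·(5−19)=-322≡16 → Q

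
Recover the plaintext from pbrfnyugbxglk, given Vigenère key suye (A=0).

xhtbvewcjdihs

Repeat the key across the ciphertext: suyesuyesuyes
p(15)−s(18): -3≡23 → x
b(1)−u(20): -19≡7 → h
r(17)−y(24): -7≡19 → t
f(5)−e(4): 1 → b
n(13)−s(18): -5≡21 → v
y(24)−u(20): 4 → e
u(20)−y(24): -4≡22 → w
g(6)−e(4): 2 → c
b(1)−s(18): -17≡9 → j
x(23)−u(20): 3 → d
g(6)−y(24): -18≡8 → i
l(11)−e(4): 7 → h
k(10)−s(18): -8≡18 → s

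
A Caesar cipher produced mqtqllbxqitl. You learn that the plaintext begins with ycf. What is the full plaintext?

From the crib: m(12)−y(24)=-12≡14, so the shift is 14.
Subtract 14 from each ciphertext letter:
m(12): 12−14=-2≡24 → y
q(16): 16−14=2 → c
t(19): 19−14=5 → f
q(16): 16−14=2 → c
l(11): 11−14=-3≡23 → x
l(11): 11−14=-3≡23 → x
b(1): 1−14=-13≡13 → n
x(23): 23−14=9 → j
q(16): 16−14=2 → c
i(8): 8−14=-6≡20 → u
t(19): 19−14=5 → f
l(11): 11−14=-3≡23 → x

ycfcxxnjcufx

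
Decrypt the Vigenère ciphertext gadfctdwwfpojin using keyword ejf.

crybtoznrbgjfzi

Repeat the key across the ciphertext: ejfejfejfejfejf
g(6)−e(4): 2 → c
a(0)−j(9): -9≡17 → r
d(3)−f(5): -2≡24 → y
f(5)−e(4): 1 → b
c(2)−j(9): -7≡19 → t
t(19)−f(5): 14 → o
d(3)−e(4): -1≡25 → z
w(22)−j(9): 13 → n
w(22)−f(5): 17 → r
f(5)−e(4): 1 → b
p(15)−j(9): 6 → g
o(14)−f(5): 9 → j
j(9)−e(4): 5 → f
i(8)−j(9): -1≡25 → z
n(13)−f(5): 8 → i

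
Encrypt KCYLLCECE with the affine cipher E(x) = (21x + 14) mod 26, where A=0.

K(10): 21·10+14=224≡16 → Q
C(2): 21·2+14=56≡4 → E
Y(24): 21·24+14=518≡24 → Y
L(11): 21·11+14=245≡11 → L
L(11): 21·11+14=245≡11 → L
C(2): 21·2+14=56≡4 → E
E(4): 21·4+14=98≡20 → U
C(2): 21·2+14=56≡4 → E
E(4): 21·4+14=98≡20 → U

QEYLLEUEU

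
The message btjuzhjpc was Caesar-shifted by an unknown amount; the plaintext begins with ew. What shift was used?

23

From the crib: b(1)−e(4)=-3≡23, so the shift is 23.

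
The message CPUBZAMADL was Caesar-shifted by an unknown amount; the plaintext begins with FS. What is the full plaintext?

From the crib: C(2)−F(5)=-3≡23, so the shift is 23.
Subtract 23 from each ciphertext letter:
C(2): 2−23=-21≡5 → F
P(15): 15−23=-8≡18 → S
U(20): 20−23=-3≡23 → X
B(1): 1−23=-22≡4 → E
Z(25): 25−23=2 → C
A(0): 0−23=-23≡3 → D
M(12): 12−23=-11≡15 → P
A(0): 0−23=-23≡3 → D
D(3): 3−23=-20≡6 → G
L(11): 11−23=-12≡14 → O

FSXECDPDGO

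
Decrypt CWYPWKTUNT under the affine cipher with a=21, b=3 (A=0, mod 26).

The inverse of 21 mod 26 is 5, since 21·5=105≡1. Apply D(y)=5·(y−3) mod 26:
C(2): 5·(2−3)=-5≡21 → V
W(22): 5·(22−3)=95≡17 → R
Y(24): 5·(24−3)=105≡1 → B
P(15): 5·(15−3)=60≡8 → I
W(22): 5·(22−3)=95≡17 → R
K(10): 5·(10−3)=35≡9 → J
T(19): 5·(19−3)=80≡2 → C
U(20): 5·(20−3)=85≡7 → H
N(13): 5·(13−3)=50≡24 → Y
T(19): 5·(19−3)=80≡2 → C

VRBIRJCHYC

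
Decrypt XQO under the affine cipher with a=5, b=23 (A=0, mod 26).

AJT

The inverse of 5 mod 26 is 21, since 5·21=105≡1. Apply D(y)=21·(y−23) mod 26:
X(23): 21·(23−23)=0 → A
Q(16): 21·(16−23)=-147≡9 → J
O(14): 21·(14−23)=-189≡19 → T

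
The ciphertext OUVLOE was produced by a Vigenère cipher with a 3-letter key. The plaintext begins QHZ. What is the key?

Subtract each crib letter from the matching ciphertext letter (mod 26):
O(14)−Q(16)=-2≡24 → Y
U(20)−H(7)=13 → N
V(21)−Z(25)=-4≡22 → W

YNW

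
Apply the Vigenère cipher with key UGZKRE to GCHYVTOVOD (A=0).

Repeat the key across the message: UGZKREUGZK
G(6)+U(20): 26≡0 → A
C(2)+G(6): 8 → I
H(7)+Z(25): 32≡6 → G
Y(24)+K(10): 34≡8 → I
V(21)+R(17): 38≡12 → M
T(19)+E(4): 23 → X
O(14)+U(20): 34≡8 → I
V(21)+G(6): 27≡1 → B
O(14)+Z(25): 39≡13 → N
D(3)+K(10): 13 → N

AIGIMXIBNN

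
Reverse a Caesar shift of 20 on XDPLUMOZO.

DJVRASUFU

X(23): 23−20=3 → D
D(3): 3−20=-17≡9 → J
P(15): 15−20=-5≡21 → V
L(11): 11−20=-9≡17 → R
U(20): 20−20=0 → A
M(12): 12−20=-8≡18 → S
O(14): 14−20=-6≡20 → U
Z(25): 25−20=5 → F
O(14): 14−20=-6≡20 → U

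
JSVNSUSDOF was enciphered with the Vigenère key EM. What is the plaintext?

FGRBOIORKT

Repeat the key across the ciphertext: EMEMEMEMEM
J(9)−E(4): 5 → F
S(18)−M(12): 6 → G
V(21)−E(4): 17 → R
N(13)−M(12): 1 → B
S(18)−E(4): 14 → O
U(20)−M(12): 8 → I
S(18)−E(4): 14 → O
D(3)−M(12): -9≡17 → R
O(14)−E(4): 10 → K
F(5)−M(12): -7≡19 → T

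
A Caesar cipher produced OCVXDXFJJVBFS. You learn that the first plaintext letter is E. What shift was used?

10

From the crib: O(14)−E(4)=10, so the shift is 10.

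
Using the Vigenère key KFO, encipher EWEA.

OBSK

Repeat the key across the message: KFOK
E(4)+K(10): 14 → O
W(22)+F(5): 27≡1 → B
E(4)+O(14): 18 → S
A(0)+K(10): 10 → K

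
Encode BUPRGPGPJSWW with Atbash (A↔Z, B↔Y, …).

B(1) → Y(24)
U(20) → F(5)
P(15) → K(10)
R(17) → I(8)
G(6) → T(19)
P(15) → K(10)
G(6) → T(19)
P(15) → K(10)
J(9) → Q(16)
S(18) → H(7)
W(22) → D(3)
W(22) → D(3)

YFKITKTKQHDD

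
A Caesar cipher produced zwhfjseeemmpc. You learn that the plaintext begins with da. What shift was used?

From the crib: z(25)−d(3)=22, so the shift is 22.

22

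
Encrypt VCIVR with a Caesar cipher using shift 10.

FMSFB

V(21): 21+10=31≡5 → F
C(2): 2+10=12 → M
I(8): 8+10=18 → S
V(21): 21+10=31≡5 → F
R(17): 17+10=27≡1 → B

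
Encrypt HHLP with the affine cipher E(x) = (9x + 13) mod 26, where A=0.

YYIS

H(7): 9·7+13=76≡24 → Y
H(7): 9·7+13=76≡24 → Y
L(11): 9·11+13=112≡8 → I
P(15): 9·15+13=148≡18 → S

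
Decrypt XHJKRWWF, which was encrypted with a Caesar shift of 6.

RBDELQQZ

X(23): 23−6=17 → R
H(7): 7−6=1 → B
J(9): 9−6=3 → D
K(10): 10−6=4 → E
R(17): 17−6=11 → L
W(22): 22−6=16 → Q
W(22): 22−6=16 → Q
F(5): 5−6=-1≡25 → Z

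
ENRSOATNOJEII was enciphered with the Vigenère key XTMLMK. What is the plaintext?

Repeat the key across the ciphertext: XTMLMKXTMLMKX
E(4)−X(23): -19≡7 → H
N(13)−T(19): -6≡20 → U
R(17)−M(12): 5 → F
S(18)−L(11): 7 → H
O(14)−M(12): 2 → C
A(0)−K(10): -10≡16 → Q
T(19)−X(23): -4≡22 → W
N(13)−T(19): -6≡20 → U
O(14)−M(12): 2 → C
J(9)−L(11): -2≡24 → Y
E(4)−M(12): -8≡18 → S
I(8)−K(10): -2≡24 → Y
I(8)−X(23): -15≡11 → L

HUFHCQWUCYSYL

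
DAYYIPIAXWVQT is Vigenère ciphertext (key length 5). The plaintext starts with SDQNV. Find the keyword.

Subtract each crib letter from the matching ciphertext letter (mod 26):
D(3)−S(18)=-15≡11 → L
A(0)−D(3)=-3≡23 → X
Y(24)−Q(16)=8 → I
Y(24)−N(13)=11 → L
I(8)−V(21)=-13≡13 → N

LXILN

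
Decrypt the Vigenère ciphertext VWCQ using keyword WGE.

ZQYU

Repeat the key across the ciphertext: WGEW
V(21)−W(22): -1≡25 → Z
W(22)−G(6): 16 → Q
C(2)−E(4): -2≡24 → Y
Q(16)−W(22): -6≡20 → U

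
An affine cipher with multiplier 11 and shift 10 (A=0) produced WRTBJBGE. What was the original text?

UDPLHLCQ

The inverse of 11 mod 26 is 19, since 11·19=209≡1. Apply D(y)=19·(y−10) mod 26:
W(22): 19·(22−10)=228≡20 → U
R(17): 19·(17−10)=133≡3 → D
T(19): 19·(19−10)=171≡15 → P
B(1): 19·(1−10)=-171≡11 → L
J(9): 19·(9−10)=-19≡7 → H
B(1): 19·(1−10)=-171≡11 → L
G(6): 19·(6−10)=-76≡2 → C
E(4): 19·(4−10)=-114≡16 → Q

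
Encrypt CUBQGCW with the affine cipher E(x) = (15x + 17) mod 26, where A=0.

C(2): 15·2+17=47≡21 → V
U(20): 15·20+17=317≡5 → F
B(1): 15·1+17=32≡6 → G
Q(16): 15·16+17=257≡23 → X
G(6): 15·6+17=107≡3 → D
C(2): 15·2+17=47≡21 → V
W(22): 15·22+17=347≡9 → J

VFGXDVJ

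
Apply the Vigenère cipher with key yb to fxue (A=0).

dysf

Repeat the key across the message: ybyb
f(5)+y(24): 29≡3 → d
x(23)+b(1): 24 → y
u(20)+y(24): 44≡18 → s
e(4)+b(1): 5 → f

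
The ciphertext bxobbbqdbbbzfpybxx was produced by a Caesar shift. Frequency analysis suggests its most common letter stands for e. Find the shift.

23

The most frequent ciphertext letter is b (appears 8 times).
b is position 1; e is position 4.
Shift = -3≡23.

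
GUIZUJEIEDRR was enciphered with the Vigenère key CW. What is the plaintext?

Repeat the key across the ciphertext: CWCWCWCWCWCW
G(6)−C(2): 4 → E
U(20)−W(22): -2≡24 → Y
I(8)−C(2): 6 → G
Z(25)−W(22): 3 → D
U(20)−C(2): 18 → S
J(9)−W(22): -13≡13 → N
E(4)−C(2): 2 → C
I(8)−W(22): -14≡12 → M
E(4)−C(2): 2 → C
D(3)−W(22): -19≡7 → H
R(17)−C(2): 15 → P
R(17)−W(22): -5≡21 → V

EYGDSNCMCHPV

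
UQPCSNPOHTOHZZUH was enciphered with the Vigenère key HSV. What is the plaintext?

NYUVASIWMMWMSHZA

Repeat the key across the ciphertext: HSVHSVHSVHSVHSVH
U(20)−H(7): 13 → N
Q(16)−S(18): -2≡24 → Y
P(15)−V(21): -6≡20 → U
C(2)−H(7): -5≡21 → V
S(18)−S(18): 0 → A
N(13)−V(21): -8≡18 → S
P(15)−H(7): 8 → I
O(14)−S(18): -4≡22 → W
H(7)−V(21): -14≡12 → M
T(19)−H(7): 12 → M
O(14)−S(18): -4≡22 → W
H(7)−V(21): -14≡12 → M
Z(25)−H(7): 18 → S
Z(25)−S(18): 7 → H
U(20)−V(21): -1≡25 → Z
H(7)−H(7): 0 → A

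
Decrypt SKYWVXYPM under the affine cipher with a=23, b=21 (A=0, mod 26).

BVZRAIZCD

The inverse of 23 mod 26 is 17, since 23·17=391≡1. Apply D(y)=17·(y−21) mod 26:
S(18): 17·(18−21)=-51≡1 → B
K(10): 17·(10−21)=-187≡21 → V
Y(24): 17·(24−21)=51≡25 → Z
W(22): 17·(22−21)=17 → R
V(21): 17·(21−21)=0 → A
X(23): 17·(23−21)=34≡8 → I
Y(24): 17·(24−21)=51≡25 → Z
P(15): 17·(15−21)=-102≡2 → C
M(12): 17·(12−21)=-153≡3 → D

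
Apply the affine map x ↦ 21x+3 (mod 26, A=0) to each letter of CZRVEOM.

C(2): 21·2+3=45≡19 → T
Z(25): 21·25+3=528≡8 → I
R(17): 21·17+3=360≡22 → W
V(21): 21·21+3=444≡2 → C
E(4): 21·4+3=87≡9 → J
O(14): 21·14+3=297≡11 → L
M(12): 21·12+3=255≡21 → V

TIWCJLV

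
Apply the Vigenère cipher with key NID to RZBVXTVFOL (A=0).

EHEIFWINRY

Repeat the key across the message: NIDNIDNIDN
R(17)+N(13): 30≡4 → E
Z(25)+I(8): 33≡7 → H
B(1)+D(3): 4 → E
V(21)+N(13): 34≡8 → I
X(23)+I(8): 31≡5 → F
T(19)+D(3): 22 → W
V(21)+N(13): 34≡8 → I
F(5)+I(8): 13 → N
O(14)+D(3): 17 → R
L(11)+N(13): 24 → Y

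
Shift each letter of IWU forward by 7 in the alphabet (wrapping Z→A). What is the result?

PDB

I(8): 8+7=15 → P
W(22): 22+7=29≡3 → D
U(20): 20+7=27≡1 → B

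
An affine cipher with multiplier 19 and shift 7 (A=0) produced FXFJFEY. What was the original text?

The inverse of 19 mod 26 is 11, since 19·11=209≡1. Apply D(y)=11·(y−7) mod 26:
F(5): 11·(5−7)=-22≡4 → E
X(23): 11·(23−7)=176≡20 → U
F(5): 11·(5−7)=-22≡4 → E
J(9): 11·(9−7)=22 → W
F(5): 11·(5−7)=-22≡4 → E
E(4): 11·(4−7)=-33≡19 → T
Y(24): 11·(24−7)=187≡5 → F

EUEWETF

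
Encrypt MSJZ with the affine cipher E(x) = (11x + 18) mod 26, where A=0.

M(12): 11·12+18=150≡20 → U
S(18): 11·18+18=216≡8 → I
J(9): 11·9+18=117≡13 → N
Z(25): 11·25+18=293≡7 → H

UINH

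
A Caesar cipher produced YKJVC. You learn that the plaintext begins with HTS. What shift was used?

From the crib: Y(24)−H(7)=17, so the shift is 17.

17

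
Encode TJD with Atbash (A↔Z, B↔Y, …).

GQW

T(19) → G(6)
J(9) → Q(16)
D(3) → W(22)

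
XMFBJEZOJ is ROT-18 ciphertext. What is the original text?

X(23): 23−18=5 → F
M(12): 12−18=-6≡20 → U
F(5): 5−18=-13≡13 → N
B(1): 1−18=-17≡9 → J
J(9): 9−18=-9≡17 → R
E(4): 4−18=-14≡12 → M
Z(25): 25−18=7 → H
O(14): 14−18=-4≡22 → W
J(9): 9−18=-9≡17 → R

FUNJRMHWR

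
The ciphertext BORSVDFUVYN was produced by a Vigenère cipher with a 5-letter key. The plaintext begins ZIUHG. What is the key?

CGXLP

Subtract each crib letter from the matching ciphertext letter (mod 26):
B(1)−Z(25)=-24≡2 → C
O(14)−I(8)=6 → G
R(17)−U(20)=-3≡23 → X
S(18)−H(7)=11 → L
V(21)−G(6)=15 → P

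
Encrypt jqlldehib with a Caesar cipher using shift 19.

cjeewxabu

j(9): 9+19=28≡2 → c
q(16): 16+19=35≡9 → j
l(11): 11+19=30≡4 → e
l(11): 11+19=30≡4 → e
d(3): 3+19=22 → w
e(4): 4+19=23 → x
h(7): 7+19=26≡0 → a
i(8): 8+19=27≡1 → b
b(1): 1+19=20 → u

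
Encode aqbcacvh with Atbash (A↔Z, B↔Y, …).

a(0) → z(25)
q(16) → j(9)
b(1) → y(24)
c(2) → x(23)
a(0) → z(25)
c(2) → x(23)
v(21) → e(4)
h(7) → s(18)

zjyxzxes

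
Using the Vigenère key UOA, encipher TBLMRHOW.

Repeat the key across the message: UOAUOAUO
T(19)+U(20): 39≡13 → N
B(1)+O(14): 15 → P
L(11)+A(0): 11 → L
M(12)+U(20): 32≡6 → G
R(17)+O(14): 31≡5 → F
H(7)+A(0): 7 → H
O(14)+U(20): 34≡8 → I
W(22)+O(14): 36≡10 → K

NPLGFHIK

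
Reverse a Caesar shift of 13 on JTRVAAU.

WGEINNH

J(9): 9−13=-4≡22 → W
T(19): 19−13=6 → G
R(17): 17−13=4 → E
V(21): 21−13=8 → I
A(0): 0−13=-13≡13 → N
A(0): 0−13=-13≡13 → N
U(20): 20−13=7 → H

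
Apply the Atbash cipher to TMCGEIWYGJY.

T(19) → G(6)
M(12) → N(13)
C(2) → X(23)
G(6) → T(19)
E(4) → V(21)
I(8) → R(17)
W(22) → D(3)
Y(24) → B(1)
G(6) → T(19)
J(9) → Q(16)
Y(24) → B(1)

GNXTVRDBTQB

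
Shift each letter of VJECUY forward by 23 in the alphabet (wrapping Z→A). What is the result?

V(21): 21+23=44≡18 → S
J(9): 9+23=32≡6 → G
E(4): 4+23=27≡1 → B
C(2): 2+23=25 → Z
U(20): 20+23=43≡17 → R
Y(24): 24+23=47≡21 → V

SGBZRV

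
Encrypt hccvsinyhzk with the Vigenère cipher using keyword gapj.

ncreyichnzz

Repeat the key across the message: gapjgapjgap
h(7)+g(6): 13 → n
c(2)+a(0): 2 → c
c(2)+p(15): 17 → r
v(21)+j(9): 30≡4 → e
s(18)+g(6): 24 → y
i(8)+a(0): 8 → i
n(13)+p(15): 28≡2 → c
y(24)+j(9): 33≡7 → h
h(7)+g(6): 13 → n
z(25)+a(0): 25 → z
k(10)+p(15): 25 → z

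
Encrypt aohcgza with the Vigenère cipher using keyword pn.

pbwpvmp

Repeat the key across the message: pnpnpnp
a(0)+p(15): 15 → p
o(14)+n(13): 27≡1 → b
h(7)+p(15): 22 → w
c(2)+n(13): 15 → p
g(6)+p(15): 21 → v
z(25)+n(13): 38≡12 → m
a(0)+p(15): 15 → p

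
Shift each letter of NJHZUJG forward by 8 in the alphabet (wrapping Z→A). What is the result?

VRPHCRO

N(13): 13+8=21 → V
J(9): 9+8=17 → R
H(7): 7+8=15 → P
Z(25): 25+8=33≡7 → H
U(20): 20+8=28≡2 → C
J(9): 9+8=17 → R
G(6): 6+8=14 → O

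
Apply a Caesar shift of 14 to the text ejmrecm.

sxafsqa

e(4): 4+14=18 → s
j(9): 9+14=23 → x
m(12): 12+14=26≡0 → a
r(17): 17+14=31≡5 → f
e(4): 4+14=18 → s
c(2): 2+14=16 → q
m(12): 12+14=26≡0 → a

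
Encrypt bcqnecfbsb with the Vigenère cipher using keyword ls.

Repeat the key across the message: lslslslsls
b(1)+l(11): 12 → m
c(2)+s(18): 20 → u
q(16)+l(11): 27≡1 → b
n(13)+s(18): 31≡5 → f
e(4)+l(11): 15 → p
c(2)+s(18): 20 → u
f(5)+l(11): 16 → q
b(1)+s(18): 19 → t
s(18)+l(11): 29≡3 → d
b(1)+s(18): 19 → t

mubfpuqtdt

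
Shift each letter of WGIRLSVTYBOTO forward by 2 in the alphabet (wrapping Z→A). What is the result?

YIKTNUXVADQVQ

W(22): 22+2=24 → Y
G(6): 6+2=8 → I
I(8): 8+2=10 → K
R(17): 17+2=19 → T
L(11): 11+2=13 → N
S(18): 18+2=20 → U
V(21): 21+2=23 → X
T(19): 19+2=21 → V
Y(24): 24+2=26≡0 → A
B(1): 1+2=3 → D
O(14): 14+2=16 → Q
T(19): 19+2=21 → V
O(14): 14+2=16 → Q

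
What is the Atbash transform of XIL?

CRO

X(23) → C(2)
I(8) → R(17)
L(11) → O(14)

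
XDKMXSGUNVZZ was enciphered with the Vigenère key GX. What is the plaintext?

RGEPRVAXHYTC

Repeat the key across the ciphertext: GXGXGXGXGXGX
X(23)−G(6): 17 → R
D(3)−X(23): -20≡6 → G
K(10)−G(6): 4 → E
M(12)−X(23): -11≡15 → P
X(23)−G(6): 17 → R
S(18)−X(23): -5≡21 → V
G(6)−G(6): 0 → A
U(20)−X(23): -3≡23 → X
N(13)−G(6): 7 → H
V(21)−X(23): -2≡24 → Y
Z(25)−G(6): 19 → T
Z(25)−X(23): 2 → C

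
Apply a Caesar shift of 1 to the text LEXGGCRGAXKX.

L(11): 11+1=12 → M
E(4): 4+1=5 → F
X(23): 23+1=24 → Y
G(6): 6+1=7 → H
G(6): 6+1=7 → H
C(2): 2+1=3 → D
R(17): 17+1=18 → S
G(6): 6+1=7 → H
A(0): 0+1=1 → B
X(23): 23+1=24 → Y
K(10): 10+1=11 → L
X(23): 23+1=24 → Y

MFYHHDSHBYLY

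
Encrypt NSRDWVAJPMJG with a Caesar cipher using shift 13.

AFEQJINWCZWT

N(13): 13+13=26≡0 → A
S(18): 18+13=31≡5 → F
R(17): 17+13=30≡4 → E
D(3): 3+13=16 → Q
W(22): 22+13=35≡9 → J
V(21): 21+13=34≡8 → I
A(0): 0+13=13 → N
J(9): 9+13=22 → W
P(15): 15+13=28≡2 → C
M(12): 12+13=25 → Z
J(9): 9+13=22 → W
G(6): 6+13=19 → T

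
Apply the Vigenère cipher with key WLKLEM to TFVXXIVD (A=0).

Repeat the key across the message: WLKLEMWL
T(19)+W(22): 41≡15 → P
F(5)+L(11): 16 → Q
V(21)+K(10): 31≡5 → F
X(23)+L(11): 34≡8 → I
X(23)+E(4): 27≡1 → B
I(8)+M(12): 20 → U
V(21)+W(22): 43≡17 → R
D(3)+L(11): 14 → O

PQFIBURO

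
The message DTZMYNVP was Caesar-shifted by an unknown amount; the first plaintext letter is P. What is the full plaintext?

PFLYKZHB

From the crib: D(3)−P(15)=-12≡14, so the shift is 14.
Subtract 14 from each ciphertext letter:
D(3): 3−14=-11≡15 → P
T(19): 19−14=5 → F
Z(25): 25−14=11 → L
M(12): 12−14=-2≡24 → Y
Y(24): 24−14=10 → K
N(13): 13−14=-1≡25 → Z
V(21): 21−14=7 → H
P(15): 15−14=1 → B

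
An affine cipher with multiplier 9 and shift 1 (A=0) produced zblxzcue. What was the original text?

The inverse of 9 mod 26 is 3, since 9·3=27≡1. Apply D(y)=3·(y−1) mod 26:
z(25): 3·(25−1)=72≡20 → u
b(1): 3·(1−1)=0 → a
l(11): 3·(11−1)=30≡4 → e
x(23): 3·(23−1)=66≡14 → o
z(25): 3·(25−1)=72≡20 → u
c(2): 3·(2−1)=3 → d
u(20): 3·(20−1)=57≡5 → f
e(4): 3·(4−1)=9 → j

uaeoudfj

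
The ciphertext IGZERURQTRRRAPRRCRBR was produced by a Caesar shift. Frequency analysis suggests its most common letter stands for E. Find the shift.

The most frequent ciphertext letter is R (appears 9 times).
R is position 17; E is position 4.
Shift = 13.

13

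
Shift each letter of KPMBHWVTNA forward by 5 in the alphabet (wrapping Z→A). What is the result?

K(10): 10+5=15 → P
P(15): 15+5=20 → U
M(12): 12+5=17 → R
B(1): 1+5=6 → G
H(7): 7+5=12 → M
W(22): 22+5=27≡1 → B
V(21): 21+5=26≡0 → A
T(19): 19+5=24 → Y
N(13): 13+5=18 → S
A(0): 0+5=5 → F

PURGMBAYSF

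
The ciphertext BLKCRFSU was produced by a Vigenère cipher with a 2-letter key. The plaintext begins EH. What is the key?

XE

Subtract each crib letter from the matching ciphertext letter (mod 26):
B(1)−E(4)=-3≡23 → X
L(11)−H(7)=4 → E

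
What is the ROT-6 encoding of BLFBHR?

B(1): 1+6=7 → H
L(11): 11+6=17 → R
F(5): 5+6=11 → L
B(1): 1+6=7 → H
H(7): 7+6=13 → N
R(17): 17+6=23 → X

HRLHNX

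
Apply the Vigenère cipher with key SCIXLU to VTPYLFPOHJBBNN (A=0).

Repeat the key across the message: SCIXLUSCIXLUSC
V(21)+S(18): 39≡13 → N
T(19)+C(2): 21 → V
P(15)+I(8): 23 → X
Y(24)+X(23): 47≡21 → V
L(11)+L(11): 22 → W
F(5)+U(20): 25 → Z
P(15)+S(18): 33≡7 → H
O(14)+C(2): 16 → Q
H(7)+I(8): 15 → P
J(9)+X(23): 32≡6 → G
B(1)+L(11): 12 → M
B(1)+U(20): 21 → V
N(13)+S(18): 31≡5 → F
N(13)+C(2): 15 → P

NVXVWZHQPGMVFP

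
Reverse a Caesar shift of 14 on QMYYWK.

Q(16): 16−14=2 → C
M(12): 12−14=-2≡24 → Y
Y(24): 24−14=10 → K
Y(24): 24−14=10 → K
W(22): 22−14=8 → I
K(10): 10−14=-4≡22 → W

CYKKIW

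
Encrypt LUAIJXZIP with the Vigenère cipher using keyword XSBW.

IMBEGPAEM

Repeat the key across the message: XSBWXSBWX
L(11)+X(23): 34≡8 → I
U(20)+S(18): 38≡12 → M
A(0)+B(1): 1 → B
I(8)+W(22): 30≡4 → E
J(9)+X(23): 32≡6 → G
X(23)+S(18): 41≡15 → P
Z(25)+B(1): 26≡0 → A
I(8)+W(22): 30≡4 → E
P(15)+X(23): 38≡12 → M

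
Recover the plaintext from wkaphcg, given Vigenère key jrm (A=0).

Repeat the key across the ciphertext: jrmjrmj
w(22)−j(9): 13 → n
k(10)−r(17): -7≡19 → t
a(0)−m(12): -12≡14 → o
p(15)−j(9): 6 → g
h(7)−r(17): -10≡16 → q
c(2)−m(12): -10≡16 → q
g(6)−j(9): -3≡23 → x

ntogqqx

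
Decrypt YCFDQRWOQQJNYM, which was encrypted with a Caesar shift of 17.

Y(24): 24−17=7 → H
C(2): 2−17=-15≡11 → L
F(5): 5−17=-12≡14 → O
D(3): 3−17=-14≡12 → M
Q(16): 16−17=-1≡25 → Z
R(17): 17−17=0 → A
W(22): 22−17=5 → F
O(14): 14−17=-3≡23 → X
Q(16): 16−17=-1≡25 → Z
Q(16): 16−17=-1≡25 → Z
J(9): 9−17=-8≡18 → S
N(13): 13−17=-4≡22 → W
Y(24): 24−17=7 → H
M(12): 12−17=-5≡21 → V

HLOMZAFXZZSWHV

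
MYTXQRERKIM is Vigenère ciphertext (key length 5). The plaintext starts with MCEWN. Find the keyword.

AWPBD

Subtract each crib letter from the matching ciphertext letter (mod 26):
M(12)−M(12)=0 → A
Y(24)−C(2)=22 → W
T(19)−E(4)=15 → P
X(23)−W(22)=1 → B
Q(16)−N(13)=3 → D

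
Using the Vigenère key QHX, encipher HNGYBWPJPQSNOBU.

XUDOITFQMGZKEIR

Repeat the key across the message: QHXQHXQHXQHXQHX
H(7)+Q(16): 23 → X
N(13)+H(7): 20 → U
G(6)+X(23): 29≡3 → D
Y(24)+Q(16): 40≡14 → O
B(1)+H(7): 8 → I
W(22)+X(23): 45≡19 → T
P(15)+Q(16): 31≡5 → F
J(9)+H(7): 16 → Q
P(15)+X(23): 38≡12 → M
Q(16)+Q(16): 32≡6 → G
S(18)+H(7): 25 → Z
N(13)+X(23): 36≡10 → K
O(14)+Q(16): 30≡4 → E
B(1)+H(7): 8 → I
U(20)+X(23): 43≡17 → R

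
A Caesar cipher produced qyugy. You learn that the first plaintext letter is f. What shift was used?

11

From the crib: q(16)−f(5)=11, so the shift is 11.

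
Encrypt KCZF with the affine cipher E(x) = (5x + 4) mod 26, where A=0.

COZD

K(10): 5·10+4=54≡2 → C
C(2): 5·2+4=14 → O
Z(25): 5·25+4=129≡25 → Z
F(5): 5·5+4=29≡3 → D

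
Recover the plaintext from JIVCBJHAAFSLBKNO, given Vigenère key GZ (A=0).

Repeat the key across the ciphertext: GZGZGZGZGZGZGZGZ
J(9)−G(6): 3 → D
I(8)−Z(25): -17≡9 → J
V(21)−G(6): 15 → P
C(2)−Z(25): -23≡3 → D
B(1)−G(6): -5≡21 → V
J(9)−Z(25): -16≡10 → K
H(7)−G(6): 1 → B
A(0)−Z(25): -25≡1 → B
A(0)−G(6): -6≡20 → U
F(5)−Z(25): -20≡6 → G
S(18)−G(6): 12 → M
L(11)−Z(25): -14≡12 → M
B(1)−G(6): -5≡21 → V
K(10)−Z(25): -15≡11 → L
N(13)−G(6): 7 → H
O(14)−Z(25): -11≡15 → P

DJPDVKBBUGMMVLHP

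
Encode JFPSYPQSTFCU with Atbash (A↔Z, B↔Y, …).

J(9) → Q(16)
F(5) → U(20)
P(15) → K(10)
S(18) → H(7)
Y(24) → B(1)
P(15) → K(10)
Q(16) → J(9)
S(18) → H(7)
T(19) → G(6)
F(5) → U(20)
C(2) → X(23)
U(20) → F(5)

QUKHBKJHGUXF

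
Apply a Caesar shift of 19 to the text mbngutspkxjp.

m(12): 12+19=31≡5 → f
b(1): 1+19=20 → u
n(13): 13+19=32≡6 → g
g(6): 6+19=25 → z
u(20): 20+19=39≡13 → n
t(19): 19+19=38≡12 → m
s(18): 18+19=37≡11 → l
p(15): 15+19=34≡8 → i
k(10): 10+19=29≡3 → d
x(23): 23+19=42≡16 → q
j(9): 9+19=28≡2 → c
p(15): 15+19=34≡8 → i

fugznmlidqci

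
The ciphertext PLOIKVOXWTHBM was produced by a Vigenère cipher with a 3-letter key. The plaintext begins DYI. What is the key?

Subtract each crib letter from the matching ciphertext letter (mod 26):
P(15)−D(3)=12 → M
L(11)−Y(24)=-13≡13 → N
O(14)−I(8)=6 → G

MNG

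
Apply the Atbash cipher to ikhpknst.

i(8) → r(17)
k(10) → p(15)
h(7) → s(18)
p(15) → k(10)
k(10) → p(15)
n(13) → m(12)
s(18) → h(7)
t(19) → g(6)

rpskpmhg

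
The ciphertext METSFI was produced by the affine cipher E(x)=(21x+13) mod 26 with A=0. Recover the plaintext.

The inverse of 21 mod 26 is 5, since 21·5=105≡1. Apply D(y)=5·(y−13) mod 26:
M(12): 5·(12−13)=-5≡21 → V
E(4): 5·(4−13)=-45≡7 → H
T(19): 5·(19−13)=30≡4 → E
S(18): 5·(18−13)=25 → Z
F(5): 5·(5−13)=-40≡12 → M
I(8): 5·(8−13)=-25≡1 → B

VHEZMB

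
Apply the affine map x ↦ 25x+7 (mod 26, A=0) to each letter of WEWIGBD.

W(22): 25·22+7=557≡11 → L
E(4): 25·4+7=107≡3 → D
W(22): 25·22+7=557≡11 → L
I(8): 25·8+7=207≡25 → Z
G(6): 25·6+7=157≡1 → B
B(1): 25·1+7=32≡6 → G
D(3): 25·3+7=82≡4 → E

LDLZBGE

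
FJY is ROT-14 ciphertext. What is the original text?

RVK

F(5): 5−14=-9≡17 → R
J(9): 9−14=-5≡21 → V
Y(24): 24−14=10 → K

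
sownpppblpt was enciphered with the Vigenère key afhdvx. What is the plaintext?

sjpkuspwemy

Repeat the key across the ciphertext: afhdvxafhdv
s(18)−a(0): 18 → s
o(14)−f(5): 9 → j
w(22)−h(7): 15 → p
n(13)−d(3): 10 → k
p(15)−v(21): -6≡20 → u
p(15)−x(23): -8≡18 → s
p(15)−a(0): 15 → p
b(1)−f(5): -4≡22 → w
l(11)−h(7): 4 → e
p(15)−d(3): 12 → m
t(19)−v(21): -2≡24 → y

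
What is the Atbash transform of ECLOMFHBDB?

E(4) → V(21)
C(2) → X(23)
L(11) → O(14)
O(14) → L(11)
M(12) → N(13)
F(5) → U(20)
H(7) → S(18)
B(1) → Y(24)
D(3) → W(22)
B(1) → Y(24)

VXOLNUSYWY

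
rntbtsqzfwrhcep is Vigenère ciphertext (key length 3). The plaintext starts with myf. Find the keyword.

fpo

Subtract each crib letter from the matching ciphertext letter (mod 26):
r(17)−m(12)=5 → f
n(13)−y(24)=-11≡15 → p
t(19)−f(5)=14 → o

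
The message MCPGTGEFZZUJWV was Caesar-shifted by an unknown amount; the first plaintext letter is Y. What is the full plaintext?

From the crib: M(12)−Y(24)=-12≡14, so the shift is 14.
Subtract 14 from each ciphertext letter:
M(12): 12−14=-2≡24 → Y
C(2): 2−14=-12≡14 → O
P(15): 15−14=1 → B
G(6): 6−14=-8≡18 → S
T(19): 19−14=5 → F
G(6): 6−14=-8≡18 → S
E(4): 4−14=-10≡16 → Q
F(5): 5−14=-9≡17 → R
Z(25): 25−14=11 → L
Z(25): 25−14=11 → L
U(20): 20−14=6 → G
J(9): 9−14=-5≡21 → V
W(22): 22−14=8 → I
V(21): 21−14=7 → H

YOBSFSQRLLGVIH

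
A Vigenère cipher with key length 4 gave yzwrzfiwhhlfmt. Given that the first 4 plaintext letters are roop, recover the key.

Subtract each crib letter from the matching ciphertext letter (mod 26):
y(24)−r(17)=7 → h
z(25)−o(14)=11 → l
w(22)−o(14)=8 → i
r(17)−p(15)=2 → c

hlic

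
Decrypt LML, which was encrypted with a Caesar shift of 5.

L(11): 11−5=6 → G
M(12): 12−5=7 → H
L(11): 11−5=6 → G

GHG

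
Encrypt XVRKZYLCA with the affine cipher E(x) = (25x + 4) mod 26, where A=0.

HJNUFGTCE

X(23): 25·23+4=579≡7 → H
V(21): 25·21+4=529≡9 → J
R(17): 25·17+4=429≡13 → N
K(10): 25·10+4=254≡20 → U
Z(25): 25·25+4=629≡5 → F
Y(24): 25·24+4=604≡6 → G
L(11): 25·11+4=279≡19 → T
C(2): 25·2+4=54≡2 → C
A(0): 25·0+4=4 → E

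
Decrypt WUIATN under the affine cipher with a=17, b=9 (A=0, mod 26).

NTDBWO

The inverse of 17 mod 26 is 23, since 17·23=391≡1. Apply D(y)=23·(y−9) mod 26:
W(22): 23·(22−9)=299≡13 → N
U(20): 23·(20−9)=253≡19 → T
I(8): 23·(8−9)=-23≡3 → D
A(0): 23·(0−9)=-207≡1 → B
T(19): 23·(19−9)=230≡22 → W
N(13): 23·(13−9)=92≡14 → O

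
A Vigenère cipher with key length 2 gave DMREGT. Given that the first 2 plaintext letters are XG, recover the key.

Subtract each crib letter from the matching ciphertext letter (mod 26):
D(3)−X(23)=-20≡6 → G
M(12)−G(6)=6 → G

GG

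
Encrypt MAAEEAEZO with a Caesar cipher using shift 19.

FTTXXTXSH

M(12): 12+19=31≡5 → F
A(0): 0+19=19 → T
A(0): 0+19=19 → T
E(4): 4+19=23 → X
E(4): 4+19=23 → X
A(0): 0+19=19 → T
E(4): 4+19=23 → X
Z(25): 25+19=44≡18 → S
O(14): 14+19=33≡7 → H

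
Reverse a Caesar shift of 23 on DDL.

GGO

D(3): 3−23=-20≡6 → G
D(3): 3−23=-20≡6 → G
L(11): 11−23=-12≡14 → O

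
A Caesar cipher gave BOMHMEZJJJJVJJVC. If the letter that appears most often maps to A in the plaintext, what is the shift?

The most frequent ciphertext letter is J (appears 6 times).
J is position 9; A is position 0.
Shift = 9.

9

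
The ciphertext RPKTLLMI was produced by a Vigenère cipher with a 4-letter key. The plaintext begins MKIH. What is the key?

Subtract each crib letter from the matching ciphertext letter (mod 26):
R(17)−M(12)=5 → F
P(15)−K(10)=5 → F
K(10)−I(8)=2 → C
T(19)−H(7)=12 → M

FFCM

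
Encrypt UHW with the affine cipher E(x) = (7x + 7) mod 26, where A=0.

U(20): 7·20+7=147≡17 → R
H(7): 7·7+7=56≡4 → E
W(22): 7·22+7=161≡5 → F

REF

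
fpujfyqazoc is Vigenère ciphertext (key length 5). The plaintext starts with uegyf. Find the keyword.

Subtract each crib letter from the matching ciphertext letter (mod 26):
f(5)−u(20)=-15≡11 → l
p(15)−e(4)=11 → l
u(20)−g(6)=14 → o
j(9)−y(24)=-15≡11 → l
f(5)−f(5)=0 → a

llola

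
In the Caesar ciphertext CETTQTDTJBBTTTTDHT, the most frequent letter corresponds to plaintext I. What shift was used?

11

The most frequent ciphertext letter is T (appears 9 times).
T is position 19; I is position 8.
Shift = 11.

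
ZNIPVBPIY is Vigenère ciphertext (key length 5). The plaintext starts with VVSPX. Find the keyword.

ESQAY

Subtract each crib letter from the matching ciphertext letter (mod 26):
Z(25)−V(21)=4 → E
N(13)−V(21)=-8≡18 → S
I(8)−S(18)=-10≡16 → Q
P(15)−P(15)=0 → A
V(21)−X(23)=-2≡24 → Y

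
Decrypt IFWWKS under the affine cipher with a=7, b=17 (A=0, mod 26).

VCXXZP

The inverse of 7 mod 26 is 15, since 7·15=105≡1. Apply D(y)=15·(y−17) mod 26:
I(8): 15·(8−17)=-135≡21 → V
F(5): 15·(5−17)=-180≡2 → C
W(22): 15·(22−17)=75≡23 → X
W(22): 15·(22−17)=75≡23 → X
K(10): 15·(10−17)=-105≡25 → Z
S(18): 15·(18−17)=15 → P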